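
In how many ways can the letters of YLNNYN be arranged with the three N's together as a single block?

12

Treat the 3 copies of N as a single block. The multiset to arrange is then {NNN, L, Y, Y}, 4 items in all.
That gives (4)!/(2!) = 12 arrangements.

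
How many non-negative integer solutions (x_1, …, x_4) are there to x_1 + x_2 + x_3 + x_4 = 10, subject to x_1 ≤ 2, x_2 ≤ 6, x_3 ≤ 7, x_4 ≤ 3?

Without the upper bounds there are C(13,3) = 286 ways to split 10 among 4 variables.
Subtract solutions that violate a single cap (substitute x_i' = x_i − (cap_i+1)): x_1 ≥ 3 gives C(10,3) = 120; x_2 ≥ 7 gives C(6,3) = 20; x_3 ≥ 8 gives C(5,3) = 10; x_4 ≥ 4 gives C(9,3) = 84. Together 234.
Add back pairs where two caps are both exceeded: 1 + 0 + 20 + 0 + 0 + 0 = 21.
By inclusion–exclusion the count is 286 − 234 + 21 = 73.

73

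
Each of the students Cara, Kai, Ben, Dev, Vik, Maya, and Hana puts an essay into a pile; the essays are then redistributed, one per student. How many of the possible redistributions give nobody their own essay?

Count assignments avoiding every fixed point. For any j of the 7 students fixed to their own essay, the other 7−j can be arranged in (7−j)! ways.
By inclusion–exclusion this is Σ_{j=0}^{7} (−1)^j C(7,j)·(7−j)!.
Computing: 5040 − 5040 + 2520 − 840 + 210 − 42 + 7 − 1 = 1854.

1854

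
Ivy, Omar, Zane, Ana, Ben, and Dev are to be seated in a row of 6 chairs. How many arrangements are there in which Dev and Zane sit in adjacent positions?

240

Place the 4 others and the Dev-Zane pair as 5 objects in a line; the pair has 2 internal arrangements.
So the count is 2·(5)! = 240.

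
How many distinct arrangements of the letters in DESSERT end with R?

With the last slot taken by R, it remains to arrange the other 6 letters (DESSET).
Those 6 letters have E appearing twice and S appearing twice, giving (6)!/(2!·2!) = 180.

180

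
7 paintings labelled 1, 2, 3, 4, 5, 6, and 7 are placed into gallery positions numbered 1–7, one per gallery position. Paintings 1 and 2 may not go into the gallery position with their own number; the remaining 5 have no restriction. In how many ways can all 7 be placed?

3720

Let Aᵢ (for i ∈ {1, 2}) be the placements that put painting i in its forbidden gallery position. Any j of these fix j positions, leaving (7−j)! ways to fill the rest, and there are C(2,j) ways to pick which j.
By inclusion–exclusion, the number of valid placements is Σ_{j=0}^{2} (−1)^j C(2,j)·(7−j)!.
Computing: 5040 − 1440 + 120 = 3720.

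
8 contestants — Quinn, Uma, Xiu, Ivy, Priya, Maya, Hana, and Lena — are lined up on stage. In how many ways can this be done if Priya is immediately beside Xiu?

10080

Glue Priya and Xiu into one block (2 internal orders), leaving 7 units to arrange in a row.
That gives 2 × 7! = 2 × 5040 = 10080.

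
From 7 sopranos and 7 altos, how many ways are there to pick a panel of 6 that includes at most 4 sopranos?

Split by how many sopranos are chosen (0 through 4).
Sum: C(7,0)·C(7,6) + C(7,1)·C(7,5) + C(7,2)·C(7,4) + C(7,3)·C(7,3) + C(7,4)·C(7,2) = 7 + 147 + 735 + 1225 + 735 = 2849.

2849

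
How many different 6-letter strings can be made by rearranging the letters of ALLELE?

60

ALLELE has 6 letters with E appearing twice and L appearing 3 times.
Dividing 6! = 720 by 3!·2! = 12 for the repeated letters gives 60.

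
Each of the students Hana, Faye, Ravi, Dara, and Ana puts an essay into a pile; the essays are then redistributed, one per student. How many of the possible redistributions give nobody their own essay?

Let Aᵢ be the assignments in which student i gets their own essay. We want the size of the complement of A₁∪…∪A_5.
By inclusion–exclusion this is Σ_{j=0}^{5} (−1)^j C(5,j)·(5−j)!.
Computing: 120 − 120 + 60 − 20 + 5 − 1 = 44.

44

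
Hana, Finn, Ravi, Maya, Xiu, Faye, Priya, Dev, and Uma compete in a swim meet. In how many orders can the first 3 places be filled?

504

This is an ordered selection of 3 from 9: P(9,3).
That gives 9 × 8 × 7 = 504.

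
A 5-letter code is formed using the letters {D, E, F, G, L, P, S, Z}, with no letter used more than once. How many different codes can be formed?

Choose and order 5 of the 8 symbols: the first letter has 8 options, the next 7, and so on down to 4.
8 × 7 × 6 × 5 × 4 = 6720.

6720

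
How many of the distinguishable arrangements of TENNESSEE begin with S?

With the first slot taken by S, it remains to arrange the other 8 letters (TENNESEE).
Those 8 letters have E appearing 4 times and N appearing twice, giving (8)!/(4!·2!) = 840.

840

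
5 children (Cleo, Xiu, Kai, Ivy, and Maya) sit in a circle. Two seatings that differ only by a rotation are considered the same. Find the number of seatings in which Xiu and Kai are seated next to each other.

12

Glue Xiu and Kai into a block (2 internal orders). Seating 4 units around a circle gives (3)! arrangements.
So 2 × (3)! = 2 × 6 = 12.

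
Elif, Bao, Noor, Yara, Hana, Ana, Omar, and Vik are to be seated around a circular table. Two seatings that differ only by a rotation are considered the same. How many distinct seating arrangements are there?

Around a circle, 8 distinct people have 8!/8 = (7)! = 5040 rotationally distinct seatings.

5040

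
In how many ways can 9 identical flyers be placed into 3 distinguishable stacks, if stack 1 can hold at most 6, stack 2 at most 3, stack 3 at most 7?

By stars and bars, unrestricted non-negative solutions to x_1+…+x_3 = 9 number C(9+2,2) = 55.
Subtract solutions that violate a single cap (substitute x_i' = x_i − (cap_i+1)): x_1 ≥ 7 gives C(4,2) = 6; x_2 ≥ 4 gives C(7,2) = 21; x_3 ≥ 8 gives C(3,2) = 3. Together 30.
No two caps can be exceeded simultaneously, so the pair terms are all 0.
By inclusion–exclusion the count is 55 − 30 + 0 = 25.

25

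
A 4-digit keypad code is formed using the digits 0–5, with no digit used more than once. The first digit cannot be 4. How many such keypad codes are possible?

300

The first digit has 6−1 = 5 choices (anything except 4).
The remaining 3 digits are filled from the other 5 symbols without repetition: 5 × 4 × 3 = 60.
Total: 5 × 60 = 300.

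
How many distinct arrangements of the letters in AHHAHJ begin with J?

With the first slot taken by J, it remains to arrange the other 5 letters (AHHAH).
Those 5 letters have A appearing twice and H appearing 3 times, giving (5)!/(3!·2!) = 10.

10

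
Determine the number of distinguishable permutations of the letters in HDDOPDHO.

1680

The 8 letters of HDDOPDHO have repeats: D appearing 3 times, H appearing twice, and O appearing twice.
Dividing 8! = 40320 by 3!·2!·2! = 24 for the repeated letters gives 1680.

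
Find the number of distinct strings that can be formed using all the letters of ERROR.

The 5 letters of ERROR have repeats: R appearing 3 times.
So there are 5! / (3!) = 20 distinguishable arrangements.

20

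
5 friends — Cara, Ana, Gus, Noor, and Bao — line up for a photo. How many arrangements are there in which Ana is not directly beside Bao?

There are 5! = 120 arrangements in all. If Ana and Bao are adjacent, merging them into one block gives 2·(4)! = 48 arrangements.
Complementary counting: 120 − 48 = 72.

72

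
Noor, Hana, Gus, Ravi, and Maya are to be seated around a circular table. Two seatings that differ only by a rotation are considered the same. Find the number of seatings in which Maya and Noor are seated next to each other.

12

Glue Maya and Noor into a block (2 internal orders). Seating 4 units around a circle gives (3)! arrangements.
So 2 × (3)! = 2 × 6 = 12.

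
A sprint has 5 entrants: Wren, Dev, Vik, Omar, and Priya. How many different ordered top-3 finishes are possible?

This is an ordered selection of 3 from 5: P(5,3).
That gives 5 × 4 × 3 = 60.

60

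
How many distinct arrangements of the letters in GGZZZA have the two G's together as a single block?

20

Treat the 2 copies of G as a single block. The multiset to arrange is then {GG, A, Z, Z, Z}, 5 items in all.
That gives (5)!/(3!) = 20 arrangements.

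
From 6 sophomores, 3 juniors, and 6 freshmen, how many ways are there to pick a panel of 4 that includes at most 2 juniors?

1353

Split by how many juniors are chosen (0 through 2).
Sum: C(3,0)·C(12,4) + C(3,1)·C(12,3) + C(3,2)·C(12,2) = 495 + 660 + 198 = 1353.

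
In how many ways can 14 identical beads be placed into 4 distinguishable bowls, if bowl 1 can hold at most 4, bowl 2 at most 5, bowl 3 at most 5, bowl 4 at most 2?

10

By stars and bars, unrestricted non-negative solutions to x_1+…+x_4 = 14 number C(14+3,3) = 680.
Subtract solutions that violate a single cap (substitute x_i' = x_i − (cap_i+1)): x_1 ≥ 5 gives C(12,3) = 220; x_2 ≥ 6 gives C(11,3) = 165; x_3 ≥ 6 gives C(11,3) = 165; x_4 ≥ 3 gives C(14,3) = 364. Together 914.
Add back pairs where two caps are both exceeded: 20 + 20 + 84 + 10 + 56 + 56 = 246.
Subtract triples: 0 + 1 + 1 + 0 = 2.
By inclusion–exclusion the count is 680 − 914 + 246 − 2 = 10.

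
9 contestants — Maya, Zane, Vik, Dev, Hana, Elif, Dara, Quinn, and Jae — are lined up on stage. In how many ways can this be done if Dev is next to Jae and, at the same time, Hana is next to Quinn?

20160

Treat {Dev,Jae} as one block (2 orders) and {Hana,Quinn} as another (2 orders).
That leaves 7 units to arrange: 2 × 2 × 7! = 4 × 5040 = 20160.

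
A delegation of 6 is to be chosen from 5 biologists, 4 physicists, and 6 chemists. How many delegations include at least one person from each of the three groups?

Total 6-person selections from all 15: C(15,6) = 5005.
Subtract selections that omit an entire group: no biologists → C(10,6) = 210; no physicists → C(11,6) = 462; no chemists → C(9,6) = 84.
Add back selections omitting two groups (i.e. drawn from a single group): C(5,6) + C(4,6) + C(6,6) = 1.
By inclusion–exclusion: 5005 − 756 + 1 = 4250.

4250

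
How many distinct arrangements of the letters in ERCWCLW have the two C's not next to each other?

Total arrangements of ERCWCLW: 7!/(2!·2!) = 1260.
Arrangements with the C's together: treat CC as one letter, giving (6)!/(2!) = 360.
Hence 1260 − 360 = 900.

900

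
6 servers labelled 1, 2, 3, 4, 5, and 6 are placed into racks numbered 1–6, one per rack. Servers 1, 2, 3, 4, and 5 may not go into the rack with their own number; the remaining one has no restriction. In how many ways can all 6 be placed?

Let Aᵢ (for 1 ≤ i ≤ 5) be the placements that put server i in its forbidden rack. Any j of these fix j positions, leaving (6−j)! ways to fill the rest, and there are C(5,j) ways to pick which j.
By inclusion–exclusion, the number of valid placements is Σ_{j=0}^{5} (−1)^j C(5,j)·(6−j)!.
Computing: 720 − 600 + 240 − 60 + 10 − 1 = 309.

309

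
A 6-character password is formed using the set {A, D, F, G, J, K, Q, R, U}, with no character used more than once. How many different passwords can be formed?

60480

With no repetition, fill the 6 characters in order: 9 choices, then 8, down to 4.
That product is 9 × 8 × 7 × 6 × 5 × 4 = 60480.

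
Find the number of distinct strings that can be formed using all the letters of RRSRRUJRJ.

RRSRRUJRJ has 9 letters with J appearing twice and R appearing 5 times.
So there are 9! / (5!·2!) = 1512 distinguishable arrangements.

1512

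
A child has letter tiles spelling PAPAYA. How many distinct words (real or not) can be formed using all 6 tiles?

The 6 letters of PAPAYA have repeats: A appearing 3 times and P appearing twice.
So there are 6! / (3!·2!) = 60 distinguishable arrangements.

60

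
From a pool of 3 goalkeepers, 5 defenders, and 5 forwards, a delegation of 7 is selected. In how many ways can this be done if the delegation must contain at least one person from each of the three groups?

1580

With no constraint there are C(13,7) = 1716 possible selections.
Subtract selections that omit an entire group: no goalkeepers → C(10,7) = 120; no defenders → C(8,7) = 8; no forwards → C(8,7) = 8.
Add back selections omitting two groups (i.e. drawn from a single group): C(3,7) + C(5,7) + C(5,7) = 0.
By inclusion–exclusion: 1716 − 136 + 0 = 1580.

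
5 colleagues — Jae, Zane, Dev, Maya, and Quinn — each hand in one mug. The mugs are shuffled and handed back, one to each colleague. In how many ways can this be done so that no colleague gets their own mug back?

This is the derangement count D_5: permutations of 5 items with no fixed point.
By inclusion–exclusion this is Σ_{j=0}^{5} (−1)^j C(5,j)·(5−j)!.
Computing: 120 − 120 + 60 − 20 + 5 − 1 = 44.

44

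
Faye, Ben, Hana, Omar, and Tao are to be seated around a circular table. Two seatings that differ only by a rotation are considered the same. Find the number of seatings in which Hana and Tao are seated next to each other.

Glue Hana and Tao into a block (2 internal orders). Seating 4 units around a circle gives (3)! arrangements.
So 2 × (3)! = 2 × 6 = 12.

12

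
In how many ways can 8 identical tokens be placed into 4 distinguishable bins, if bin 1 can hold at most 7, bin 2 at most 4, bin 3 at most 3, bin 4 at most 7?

Without the upper bounds there are C(11,3) = 165 ways to split 8 among 4 bins.
Subtract solutions that violate a single cap (substitute x_i' = x_i − (cap_i+1)): x_1 ≥ 8 gives C(3,3) = 1; x_2 ≥ 5 gives C(6,3) = 20; x_3 ≥ 4 gives C(7,3) = 35; x_4 ≥ 8 gives C(3,3) = 1. Together 57.
No two caps can be exceeded simultaneously, so the pair terms are all 0.
By inclusion–exclusion the count is 165 − 57 + 0 = 108.

108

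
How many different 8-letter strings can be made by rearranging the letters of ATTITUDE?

ATTITUDE has 8 letters with T appearing 3 times.
So there are 8! / (3!) = 6720 distinguishable arrangements.

6720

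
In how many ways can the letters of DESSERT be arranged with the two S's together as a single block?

360

Treat the 2 copies of S as a single block. The multiset to arrange is then {SS, D, E, E, R, T}, 6 items in all.
That gives (6)!/(2!) = 360 arrangements.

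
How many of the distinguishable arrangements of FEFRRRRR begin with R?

105

With the first slot taken by R, it remains to arrange the other 7 letters (FEFRRRR).
Those 7 letters have F appearing twice and R appearing 4 times, giving (7)!/(4!·2!) = 105.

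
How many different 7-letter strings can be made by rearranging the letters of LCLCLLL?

LCLCLLL has 7 letters with C appearing twice and L appearing 5 times.
So there are 7! / (5!·2!) = 21 distinguishable arrangements.

21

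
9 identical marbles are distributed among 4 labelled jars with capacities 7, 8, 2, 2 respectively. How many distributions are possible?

Ignoring the caps, the number of non-negative solutions to x_1+…+x_4 = 9 is C(12,3) = 220.
Subtract solutions that violate a single cap (substitute x_i' = x_i − (cap_i+1)): x_1 ≥ 8 gives C(4,3) = 4; x_2 ≥ 9 gives C(3,3) = 1; x_3 ≥ 3 gives C(9,3) = 84; x_4 ≥ 3 gives C(9,3) = 84. Together 173.
Add back pairs where two caps are both exceeded: 0 + 0 + 0 + 0 + 0 + 20 = 20.
By inclusion–exclusion the count is 220 − 173 + 20 = 67.

67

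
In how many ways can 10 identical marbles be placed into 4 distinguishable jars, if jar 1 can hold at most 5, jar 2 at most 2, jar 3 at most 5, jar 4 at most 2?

27

Without the upper bounds there are C(13,3) = 286 ways to split 10 among 4 jars.
Subtract solutions that violate a single cap (substitute x_i' = x_i − (cap_i+1)): x_1 ≥ 6 gives C(7,3) = 35; x_2 ≥ 3 gives C(10,3) = 120; x_3 ≥ 6 gives C(7,3) = 35; x_4 ≥ 3 gives C(10,3) = 120. Together 310.
Add back pairs where two caps are both exceeded: 4 + 0 + 4 + 4 + 35 + 4 = 51.
By inclusion–exclusion the count is 286 − 310 + 51 = 27.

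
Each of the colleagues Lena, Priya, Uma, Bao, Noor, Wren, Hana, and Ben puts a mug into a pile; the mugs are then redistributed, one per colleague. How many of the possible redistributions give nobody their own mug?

This is the derangement count D_8: permutations of 8 items with no fixed point.
By inclusion–exclusion this is Σ_{j=0}^{8} (−1)^j C(8,j)·(8−j)!.
Computing: 40320 − 40320 + 20160 − 6720 + 1680 − 336 + 56 − 8 + 1 = 14833.

14833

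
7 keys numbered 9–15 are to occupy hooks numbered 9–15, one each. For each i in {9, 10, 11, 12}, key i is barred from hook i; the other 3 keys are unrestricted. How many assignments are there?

2790

Let Aᵢ (for 9 ≤ i ≤ 12) be the placements that put key i in its forbidden hook. Any j of these fix j positions, leaving (7−j)! ways to fill the rest, and there are C(4,j) ways to pick which j.
By inclusion–exclusion, the number of valid placements is Σ_{j=0}^{4} (−1)^j C(4,j)·(7−j)!.
Computing: 5040 − 2880 + 720 − 96 + 6 = 2790.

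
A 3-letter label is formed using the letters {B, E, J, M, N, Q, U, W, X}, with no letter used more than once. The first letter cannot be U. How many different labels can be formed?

The first letter has 9−1 = 8 choices (anything except U).
The remaining 2 letters are filled from the other 8 symbols without repetition: 8 × 7 = 56.
Total: 8 × 56 = 448.

448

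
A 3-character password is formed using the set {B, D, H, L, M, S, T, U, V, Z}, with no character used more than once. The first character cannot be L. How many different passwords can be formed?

The first character has 10−1 = 9 choices (anything except L).
The remaining 2 characters are filled from the other 9 symbols without repetition: 9 × 8 = 72.
Total: 9 × 72 = 648.

648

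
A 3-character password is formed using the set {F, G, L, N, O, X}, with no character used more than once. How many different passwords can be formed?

120

This is a permutation of 3 out of 6: P(6,3) = 6!/3!.
6 × 5 × 4 = 120.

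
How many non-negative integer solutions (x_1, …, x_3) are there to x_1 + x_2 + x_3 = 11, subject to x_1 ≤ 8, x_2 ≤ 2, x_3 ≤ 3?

By stars and bars, unrestricted non-negative solutions to x_1+…+x_3 = 11 number C(11+2,2) = 78.
Subtract solutions that violate a single cap (substitute x_i' = x_i − (cap_i+1)): x_1 ≥ 9 gives C(4,2) = 6; x_2 ≥ 3 gives C(10,2) = 45; x_3 ≥ 4 gives C(9,2) = 36. Together 87.
Add back pairs where two caps are both exceeded: 0 + 0 + 15 = 15.
By inclusion–exclusion the count is 78 − 87 + 15 = 6.

6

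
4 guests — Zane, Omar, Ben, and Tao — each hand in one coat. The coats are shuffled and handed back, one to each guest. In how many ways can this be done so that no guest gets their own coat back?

9

Let Aᵢ be the assignments in which guest i gets their own coat. We want the size of the complement of A₁∪…∪A_4.
By inclusion–exclusion this is Σ_{j=0}^{4} (−1)^j C(4,j)·(4−j)!.
Computing: 24 − 24 + 12 − 4 + 1 = 9.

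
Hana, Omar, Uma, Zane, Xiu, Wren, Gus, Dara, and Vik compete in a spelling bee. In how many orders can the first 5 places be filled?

This is an ordered selection of 5 from 9: P(9,5).
That gives 9 × 8 × 7 × 6 × 5 = 15120.

15120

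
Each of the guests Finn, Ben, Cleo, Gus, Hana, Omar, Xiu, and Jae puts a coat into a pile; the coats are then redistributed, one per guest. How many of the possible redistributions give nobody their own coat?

14833

Let Aᵢ be the assignments in which guest i gets their own coat. We want the size of the complement of A₁∪…∪A_8.
By inclusion–exclusion this is Σ_{j=0}^{8} (−1)^j C(8,j)·(8−j)!.
Computing: 40320 − 40320 + 20160 − 6720 + 1680 − 336 + 56 − 8 + 1 = 14833.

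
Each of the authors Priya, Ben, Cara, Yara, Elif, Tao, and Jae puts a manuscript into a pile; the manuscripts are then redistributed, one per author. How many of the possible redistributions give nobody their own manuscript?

Let Aᵢ be the assignments in which author i gets their own manuscript. We want the size of the complement of A₁∪…∪A_7.
By inclusion–exclusion this is Σ_{j=0}^{7} (−1)^j C(7,j)·(7−j)!.
Computing: 5040 − 5040 + 2520 − 840 + 210 − 42 + 7 − 1 = 1854.

1854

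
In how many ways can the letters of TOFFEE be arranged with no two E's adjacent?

120

There are 6!/(2!·2!) = 180 arrangements of TOFFEE in total.
Arrangements with the E's together: treat EE as one letter, giving (5)!/(2!) = 60.
Subtracting, 180 − 60 = 120 arrangements keep the E's apart.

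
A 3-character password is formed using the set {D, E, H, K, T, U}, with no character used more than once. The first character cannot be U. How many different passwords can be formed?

The first character has 6−1 = 5 choices (anything except U).
The remaining 2 characters are filled from the other 5 symbols without repetition: 5 × 4 = 20.
Total: 5 × 20 = 100.

100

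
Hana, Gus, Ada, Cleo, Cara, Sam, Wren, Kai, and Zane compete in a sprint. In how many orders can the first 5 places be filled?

This is an ordered selection of 5 from 9: P(9,5).
That gives 9 × 8 × 7 × 6 × 5 = 15120.

15120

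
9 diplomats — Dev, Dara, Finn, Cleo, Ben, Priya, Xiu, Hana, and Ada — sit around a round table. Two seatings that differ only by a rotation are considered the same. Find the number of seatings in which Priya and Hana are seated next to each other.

Treat {Priya, Hana} as one unit (2 internal orders) and seat the resulting 8 units around the table: (7)! circular arrangements.
So 2 × (7)! = 2 × 5040 = 10080.

10080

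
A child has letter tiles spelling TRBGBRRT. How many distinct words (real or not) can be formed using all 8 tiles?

1680

The 8 letters of TRBGBRRT have repeats: B appearing twice, R appearing 3 times, and T appearing twice.
Dividing 8! = 40320 by 3!·2!·2! = 24 for the repeated letters gives 1680.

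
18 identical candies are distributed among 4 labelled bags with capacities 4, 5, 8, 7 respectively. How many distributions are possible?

Ignoring the caps, the number of non-negative solutions to x_1+…+x_4 = 18 is C(21,3) = 1330.
Subtract solutions that violate a single cap (substitute x_i' = x_i − (cap_i+1)): x_1 ≥ 5 gives C(16,3) = 560; x_2 ≥ 6 gives C(15,3) = 455; x_3 ≥ 9 gives C(12,3) = 220; x_4 ≥ 8 gives C(13,3) = 286. Together 1521.
Add back pairs where two caps are both exceeded: 120 + 35 + 56 + 20 + 35 + 4 = 270.
By inclusion–exclusion the count is 1330 − 1521 + 270 = 79.

79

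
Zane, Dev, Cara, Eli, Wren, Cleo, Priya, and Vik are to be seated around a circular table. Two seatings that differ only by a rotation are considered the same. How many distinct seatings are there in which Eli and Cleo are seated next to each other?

1440

Glue Eli and Cleo into a block (2 internal orders). Seating 7 units around a circle gives (6)! arrangements.
So 2 × (6)! = 2 × 720 = 1440.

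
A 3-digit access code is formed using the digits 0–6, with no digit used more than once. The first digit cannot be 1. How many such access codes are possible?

180

The first digit has 7−1 = 6 choices (anything except 1).
The remaining 2 digits are filled from the other 6 symbols without repetition: 6 × 5 = 30.
Total: 6 × 30 = 180.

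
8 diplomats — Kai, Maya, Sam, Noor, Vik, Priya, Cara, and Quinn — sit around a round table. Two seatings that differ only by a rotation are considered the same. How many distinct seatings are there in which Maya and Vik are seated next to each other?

1440

Glue Maya and Vik into a block (2 internal orders). Seating 7 units around a circle gives (6)! arrangements.
So 2 × (6)! = 2 × 720 = 1440.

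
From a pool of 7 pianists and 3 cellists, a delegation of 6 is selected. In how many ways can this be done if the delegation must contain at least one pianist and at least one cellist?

With no constraint there are C(10,6) = 210 possible selections.
Subtract selections that omit an entire group: no pianists → C(3,6) = 0; no cellists → C(7,6) = 7.
Both groups omitted at once is impossible, so 210 − 7 = 203.

203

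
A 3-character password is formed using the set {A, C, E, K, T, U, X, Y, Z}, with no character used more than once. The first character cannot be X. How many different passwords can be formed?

The first character has 9−1 = 8 choices (anything except X).
The remaining 2 characters are filled from the other 8 symbols without repetition: 8 × 7 = 56.
Total: 8 × 56 = 448.

448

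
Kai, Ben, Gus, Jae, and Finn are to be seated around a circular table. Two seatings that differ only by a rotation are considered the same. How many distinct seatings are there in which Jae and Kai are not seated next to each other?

Without the restriction there are (4)! = 24 seatings.
Seatings with Jae beside Kai: treat them as a block with 2 internal orders, giving 2 × (3)! = 12.
Subtracting, 24 − 12 = 12.

12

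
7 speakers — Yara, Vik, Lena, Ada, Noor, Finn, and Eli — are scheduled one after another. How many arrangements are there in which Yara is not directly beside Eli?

Of the 7! = 5040 arrangements, those with Yara and Eli adjacent number 2 × 6! = 1440 (treat the pair as a block with 2 internal orders).
So 5040 − 1440 = 3600 arrangements keep them apart.

3600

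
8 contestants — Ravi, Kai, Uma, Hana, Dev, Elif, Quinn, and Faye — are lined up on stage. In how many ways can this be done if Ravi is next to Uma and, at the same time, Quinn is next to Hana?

2880

Treat {Ravi,Uma} as one block (2 orders) and {Quinn,Hana} as another (2 orders).
That leaves 6 units to arrange: 2 × 2 × 6! = 4 × 720 = 2880.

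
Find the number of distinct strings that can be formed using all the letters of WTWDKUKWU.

15120

WTWDKUKWU has 9 letters with K appearing twice, U appearing twice, and W appearing 3 times.
Dividing 9! = 362880 by 3!·2!·2! = 24 for the repeated letters gives 15120.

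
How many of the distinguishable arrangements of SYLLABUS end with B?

1260

With the last slot taken by B, it remains to arrange the other 7 letters (SYLLAUS).
Those 7 letters have L appearing twice and S appearing twice, giving (7)!/(2!·2!) = 1260.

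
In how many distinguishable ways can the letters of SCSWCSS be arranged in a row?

The 7 letters of SCSWCSS have repeats: C appearing twice and S appearing 4 times.
Dividing 7! = 5040 by 4!·2! = 48 for the repeated letters gives 105.

105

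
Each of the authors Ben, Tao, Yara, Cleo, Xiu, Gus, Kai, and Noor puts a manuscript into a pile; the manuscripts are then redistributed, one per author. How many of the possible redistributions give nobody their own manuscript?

This is the derangement count D_8: permutations of 8 items with no fixed point.
By inclusion–exclusion this is Σ_{j=0}^{8} (−1)^j C(8,j)·(8−j)!.
Computing: 40320 − 40320 + 20160 − 6720 + 1680 − 336 + 56 − 8 + 1 = 14833.

14833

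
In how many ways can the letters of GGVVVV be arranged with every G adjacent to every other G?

5

Treat the 2 copies of G as a single block. The multiset to arrange is then {GG, V, V, V, V}, 5 items in all.
That gives (5)!/(4!) = 5 arrangements.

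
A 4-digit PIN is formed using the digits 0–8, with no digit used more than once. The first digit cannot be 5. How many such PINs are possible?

The first digit has 9−1 = 8 choices (anything except 5).
The remaining 3 digits are filled from the other 8 symbols without repetition: 8 × 7 × 6 = 336.
Total: 8 × 336 = 2688.

2688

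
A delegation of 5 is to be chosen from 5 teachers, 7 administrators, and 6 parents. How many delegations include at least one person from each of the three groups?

With no constraint there are C(18,5) = 8568 possible selections.
Selections missing a whole group: no teachers → C(13,5) = 1287; no administrators → C(11,5) = 462; no parents → C(12,5) = 792.
Add back selections omitting two groups (i.e. drawn from a single group): C(5,5) + C(7,5) + C(6,5) = 28.
By inclusion–exclusion: 8568 − 2541 + 28 = 6055.

6055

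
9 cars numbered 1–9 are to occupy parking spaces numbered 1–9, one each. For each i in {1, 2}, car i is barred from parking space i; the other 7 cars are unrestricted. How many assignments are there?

Let Aᵢ (for i ∈ {1, 2}) be the placements that put car i in its forbidden parking space. Any j of these fix j positions, leaving (9−j)! ways to fill the rest, and there are C(2,j) ways to pick which j.
By inclusion–exclusion, the number of valid placements is Σ_{j=0}^{2} (−1)^j C(2,j)·(9−j)!.
Computing: 362880 − 80640 + 5040 = 287280.

287280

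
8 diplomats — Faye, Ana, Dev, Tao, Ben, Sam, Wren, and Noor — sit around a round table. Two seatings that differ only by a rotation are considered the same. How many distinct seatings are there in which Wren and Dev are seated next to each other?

Treat {Wren, Dev} as one unit (2 internal orders) and seat the resulting 7 units around the table: (6)! circular arrangements.
So 2 × (6)! = 2 × 720 = 1440.

1440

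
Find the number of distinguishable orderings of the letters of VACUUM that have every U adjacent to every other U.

120

Treat the 2 copies of U as a single block. The multiset to arrange is then {UU, A, C, M, V}, 5 items in all.
All 5 items are distinct, so there are (5)! = 120 arrangements.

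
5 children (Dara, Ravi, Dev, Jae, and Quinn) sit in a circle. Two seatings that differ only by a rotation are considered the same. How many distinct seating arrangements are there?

Seat Dara anywhere (absorbing the rotational symmetry), then permute the other 4: (4)! = 24.

24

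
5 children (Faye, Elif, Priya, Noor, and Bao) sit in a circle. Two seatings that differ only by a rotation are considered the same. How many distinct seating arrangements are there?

Seat Faye anywhere (absorbing the rotational symmetry), then permute the other 4: (4)! = 24.

24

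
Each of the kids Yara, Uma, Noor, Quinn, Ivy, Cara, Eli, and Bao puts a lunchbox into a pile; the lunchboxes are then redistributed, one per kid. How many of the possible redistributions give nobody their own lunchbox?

14833

Count assignments avoiding every fixed point. For any j of the 8 kids fixed to their own lunchbox, the other 8−j can be arranged in (8−j)! ways.
By inclusion–exclusion this is Σ_{j=0}^{8} (−1)^j C(8,j)·(8−j)!.
Computing: 40320 − 40320 + 20160 − 6720 + 1680 − 336 + 56 − 8 + 1 = 14833.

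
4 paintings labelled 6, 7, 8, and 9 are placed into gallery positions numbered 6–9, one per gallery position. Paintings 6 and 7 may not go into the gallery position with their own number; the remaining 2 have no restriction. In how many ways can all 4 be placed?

14

Let Aᵢ (for i ∈ {6, 7}) be the placements that put painting i in its forbidden gallery position. Any j of these fix j positions, leaving (4−j)! ways to fill the rest, and there are C(2,j) ways to pick which j.
By inclusion–exclusion, the number of valid placements is Σ_{j=0}^{2} (−1)^j C(2,j)·(4−j)!.
Computing: 24 − 12 + 2 = 14.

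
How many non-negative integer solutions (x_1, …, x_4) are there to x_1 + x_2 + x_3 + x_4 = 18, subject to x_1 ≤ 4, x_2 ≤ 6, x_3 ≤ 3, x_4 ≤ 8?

20

Without the upper bounds there are C(21,3) = 1330 ways to split 18 among 4 variables.
Subtract solutions that violate a single cap (substitute x_i' = x_i − (cap_i+1)): x_1 ≥ 5 gives C(16,3) = 560; x_2 ≥ 7 gives C(14,3) = 364; x_3 ≥ 4 gives C(17,3) = 680; x_4 ≥ 9 gives C(12,3) = 220. Together 1824.
Add back pairs where two caps are both exceeded: 84 + 220 + 35 + 120 + 10 + 56 = 525.
Subtract triples: 10 + 0 + 1 + 0 = 11.
By inclusion–exclusion the count is 1330 − 1824 + 525 − 11 = 20.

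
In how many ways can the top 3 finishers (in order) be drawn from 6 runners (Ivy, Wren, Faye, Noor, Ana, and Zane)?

120

This is an ordered selection of 3 from 6: P(6,3).
That gives 6 × 5 × 4 = 120.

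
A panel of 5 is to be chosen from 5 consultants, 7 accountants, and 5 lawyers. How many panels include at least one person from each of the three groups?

4375

With no constraint there are C(17,5) = 6188 possible selections.
Selections missing a whole group: no consultants → C(12,5) = 792; no accountants → C(10,5) = 252; no lawyers → C(12,5) = 792.
Add back selections omitting two groups (i.e. drawn from a single group): C(5,5) + C(7,5) + C(5,5) = 23.
By inclusion–exclusion: 6188 − 1836 + 23 = 4375.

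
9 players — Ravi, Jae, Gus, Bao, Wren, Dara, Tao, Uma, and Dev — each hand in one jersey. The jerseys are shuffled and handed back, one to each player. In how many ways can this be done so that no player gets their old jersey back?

This is the derangement count D_9: permutations of 9 items with no fixed point.
By inclusion–exclusion this is Σ_{j=0}^{9} (−1)^j C(9,j)·(9−j)!.
Computing: 362880 − 362880 + 181440 − 60480 + 15120 − 3024 + 504 − 72 + 9 − 1 = 133496.

133496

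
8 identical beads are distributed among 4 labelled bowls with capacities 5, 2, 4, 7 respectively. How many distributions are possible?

Ignoring the caps, the number of non-negative solutions to x_1+…+x_4 = 8 is C(11,3) = 165.
Subtract solutions that violate a single cap (substitute x_i' = x_i − (cap_i+1)): x_1 ≥ 6 gives C(5,3) = 10; x_2 ≥ 3 gives C(8,3) = 56; x_3 ≥ 5 gives C(6,3) = 20; x_4 ≥ 8 gives C(3,3) = 1. Together 87.
Add back pairs where two caps are both exceeded: 0 + 0 + 0 + 1 + 0 + 0 = 1.
By inclusion–exclusion the count is 165 − 87 + 1 = 79.

79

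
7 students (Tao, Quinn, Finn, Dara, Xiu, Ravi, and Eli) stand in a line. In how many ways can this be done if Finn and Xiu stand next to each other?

Treat {Finn, Xiu} as a single unit. There are 6 units to order, and the pair itself can be ordered 2 ways.
That gives 2 × 6! = 2 × 720 = 1440.

1440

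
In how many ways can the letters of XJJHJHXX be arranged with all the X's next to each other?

Treat the 3 copies of X as a single block. The multiset to arrange is then {XXX, H, H, J, J, J}, 6 items in all.
That gives (6)!/(3!·2!) = 60 arrangements.

60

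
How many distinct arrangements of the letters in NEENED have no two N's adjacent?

40

Total arrangements of NEENED: 6!/(3!·2!) = 60.
If the two N's are adjacent, glue them into one block, leaving 5 items to arrange: (5)!/(3!) = 20 ways.
Subtracting, 60 − 20 = 40 arrangements keep the N's apart.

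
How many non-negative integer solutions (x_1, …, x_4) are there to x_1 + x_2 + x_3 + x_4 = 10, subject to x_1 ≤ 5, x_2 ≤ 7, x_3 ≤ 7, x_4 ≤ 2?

115

Without the upper bounds there are C(13,3) = 286 ways to split 10 among 4 variables.
Subtract solutions that violate a single cap (substitute x_i' = x_i − (cap_i+1)): x_1 ≥ 6 gives C(7,3) = 35; x_2 ≥ 8 gives C(5,3) = 10; x_3 ≥ 8 gives C(5,3) = 10; x_4 ≥ 3 gives C(10,3) = 120. Together 175.
Add back pairs where two caps are both exceeded: 0 + 0 + 4 + 0 + 0 + 0 = 4.
By inclusion–exclusion the count is 286 − 175 + 4 = 115.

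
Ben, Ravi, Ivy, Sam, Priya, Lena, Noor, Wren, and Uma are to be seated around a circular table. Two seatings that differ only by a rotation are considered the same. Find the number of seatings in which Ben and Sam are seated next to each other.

10080

Treat {Ben, Sam} as one unit (2 internal orders) and seat the resulting 8 units around the table: (7)! circular arrangements.
So 2 × (7)! = 2 × 5040 = 10080.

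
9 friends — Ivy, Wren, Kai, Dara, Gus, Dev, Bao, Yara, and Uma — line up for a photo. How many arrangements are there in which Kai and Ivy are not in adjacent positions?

There are 9! = 362880 arrangements in all. If Kai and Ivy are adjacent, merging them into one block gives 2·(8)! = 80640 arrangements.
Complementary counting: 362880 − 80640 = 282240.

282240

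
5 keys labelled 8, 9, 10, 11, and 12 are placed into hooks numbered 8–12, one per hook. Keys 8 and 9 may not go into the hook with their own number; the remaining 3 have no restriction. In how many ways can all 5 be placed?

Let Aᵢ (for i ∈ {8, 9}) be the placements that put key i in its forbidden hook. Any j of these fix j positions, leaving (5−j)! ways to fill the rest, and there are C(2,j) ways to pick which j.
By inclusion–exclusion, the number of valid placements is Σ_{j=0}^{2} (−1)^j C(2,j)·(5−j)!.
Computing: 120 − 48 + 6 = 78.

78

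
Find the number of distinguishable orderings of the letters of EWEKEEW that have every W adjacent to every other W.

30

Treat the 2 copies of W as a single block. The multiset to arrange is then {WW, E, E, E, E, K}, 6 items in all.
That gives (6)!/(4!) = 30 arrangements.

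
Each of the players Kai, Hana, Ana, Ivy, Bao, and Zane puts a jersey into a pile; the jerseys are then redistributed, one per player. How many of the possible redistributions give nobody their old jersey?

Count assignments avoiding every fixed point. For any j of the 6 players fixed to their old jersey, the other 6−j can be arranged in (6−j)! ways.
By inclusion–exclusion this is Σ_{j=0}^{6} (−1)^j C(6,j)·(6−j)!.
Computing: 720 − 720 + 360 − 120 + 30 − 6 + 1 = 265.

265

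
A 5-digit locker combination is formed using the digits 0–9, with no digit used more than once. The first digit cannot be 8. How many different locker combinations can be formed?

27216

The first digit has 10−1 = 9 choices (anything except 8).
The remaining 4 digits are filled from the other 9 symbols without repetition: 9 × 8 × 7 × 6 = 3024.
Total: 9 × 3024 = 27216.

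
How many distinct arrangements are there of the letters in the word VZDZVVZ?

Letter multiplicities in VZDZVVZ: D×1, V×3, Z×3.
Dividing 7! = 5040 by 3!·3! = 36 for the repeated letters gives 140.

140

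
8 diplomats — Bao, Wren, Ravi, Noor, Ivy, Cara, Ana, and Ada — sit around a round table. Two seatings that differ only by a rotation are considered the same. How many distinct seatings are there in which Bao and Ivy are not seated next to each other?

Without the restriction there are (7)! = 5040 seatings.
Those with Bao next to Ivy: fuse the pair into one unit and seat 7 units around a circle — 2·(6)! = 1440.
Subtracting, 5040 − 1440 = 3600.

3600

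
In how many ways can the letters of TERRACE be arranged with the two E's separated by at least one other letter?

900

Total arrangements of TERRACE: 7!/(2!·2!) = 1260.
If the two E's are adjacent, glue them into one block, leaving 6 items to arrange: (6)!/(2!) = 360 ways.
Hence 1260 − 360 = 900.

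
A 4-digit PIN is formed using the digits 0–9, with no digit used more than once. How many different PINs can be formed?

With no repetition, fill the 4 digits in order: 10 choices, then 9, down to 7.
That product is 10 × 9 × 8 × 7 = 5040.

5040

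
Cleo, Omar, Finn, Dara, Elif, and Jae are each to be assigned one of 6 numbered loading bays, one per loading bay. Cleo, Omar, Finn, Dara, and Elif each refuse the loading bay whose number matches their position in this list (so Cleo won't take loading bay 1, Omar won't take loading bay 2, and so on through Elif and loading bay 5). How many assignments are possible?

309

Let Aᵢ (for 1 ≤ i ≤ 5) be the placements that put person i in their forbidden loading bay. Any j of these fix j positions, leaving (6−j)! ways to fill the rest, and there are C(5,j) ways to pick which j.
By inclusion–exclusion, the number of valid placements is Σ_{j=0}^{5} (−1)^j C(5,j)·(6−j)!.
Computing: 720 − 600 + 240 − 60 + 10 − 1 = 309.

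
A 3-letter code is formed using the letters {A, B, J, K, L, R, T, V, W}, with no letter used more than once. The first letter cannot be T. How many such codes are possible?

The first letter has 9−1 = 8 choices (anything except T).
The remaining 2 letters are filled from the other 8 symbols without repetition: 8 × 7 = 56.
Total: 8 × 56 = 448.

448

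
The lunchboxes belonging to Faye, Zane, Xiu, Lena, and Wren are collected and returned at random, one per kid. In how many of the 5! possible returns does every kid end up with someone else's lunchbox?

Count assignments avoiding every fixed point. For any j of the 5 kids fixed to their own lunchbox, the other 5−j can be arranged in (5−j)! ways.
By inclusion–exclusion this is Σ_{j=0}^{5} (−1)^j C(5,j)·(5−j)!.
Computing: 120 − 120 + 60 − 20 + 5 − 1 = 44.

44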